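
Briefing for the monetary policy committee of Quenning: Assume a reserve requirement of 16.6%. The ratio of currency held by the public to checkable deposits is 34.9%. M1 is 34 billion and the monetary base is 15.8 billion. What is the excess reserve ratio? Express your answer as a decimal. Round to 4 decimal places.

Using m = M/MB = 34/15.8 ≈ 2.151899. Since m = (1 + c)/(c + rr + e), the denominator satisfies c + rr + e = (1 + c)/m = (1 + 0.349) / 2.151899 ≈ 0.626888.
With c = 0.349 and rr = 0.166, the excess reserve ratio is 0.626888 − 0.349 − 0.166 = 0.111888.

0.1119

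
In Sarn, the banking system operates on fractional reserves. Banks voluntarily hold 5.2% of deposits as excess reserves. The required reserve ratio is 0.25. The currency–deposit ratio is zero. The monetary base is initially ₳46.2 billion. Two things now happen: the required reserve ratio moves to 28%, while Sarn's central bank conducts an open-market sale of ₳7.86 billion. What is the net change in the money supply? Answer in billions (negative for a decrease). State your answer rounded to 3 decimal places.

-37.498 billion

Before: m₁ = 1 / (0.25 + 0.052) ≈ 3.311258, MB₁ = 46.2, so M₁ = 3.311258 × 46.2 ≈ 152.9801 billion.
After: m₂ = 1 / (0.28 + 0.052) ≈ 3.012048, MB₂ = 46.2 − 7.86 = 38.34, so M₂ = 3.012048 × 38.34 ≈ 115.4819 billion.
ΔM = M₂ − M₁ = 115.4819 − 152.9801 = -37.4982 billion.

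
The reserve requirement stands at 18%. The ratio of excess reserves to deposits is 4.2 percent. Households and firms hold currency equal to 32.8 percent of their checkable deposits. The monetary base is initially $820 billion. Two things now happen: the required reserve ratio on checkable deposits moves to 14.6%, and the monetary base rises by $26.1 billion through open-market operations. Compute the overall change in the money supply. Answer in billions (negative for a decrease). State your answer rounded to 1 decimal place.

Before: m₁ = (1 + 0.328) / (0.18 + 0.042 + 0.328) ≈ 2.41455, MB₁ = 820, so M₁ = 2.41455 × 820 = 1979.931 billion.
After: m₂ = (1 + 0.328) / (0.146 + 0.042 + 0.328) ≈ 2.57364, MB₂ = 820 + 26.1 = 846.1, so M₂ = 2.57364 × 846.1 ≈ 2177.5568 billion.
ΔM = M₂ − M₁ = 2177.5568 − 1979.931 = 197.6258 billion.

$197.6 billion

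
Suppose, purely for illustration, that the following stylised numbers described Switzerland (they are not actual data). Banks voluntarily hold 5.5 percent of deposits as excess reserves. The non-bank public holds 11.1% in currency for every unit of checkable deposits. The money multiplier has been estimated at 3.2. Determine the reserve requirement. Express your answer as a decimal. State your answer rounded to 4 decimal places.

Using m = 3.2. Since m = (1 + c)/(c + rr + e), the denominator satisfies c + rr + e = (1 + c)/m = (1 + 0.111) / 3.2 ≈ 0.347187.
With c = 0.111 and e = 0.055, the reserve requirement is 0.347187 − 0.111 − 0.055 = 0.181187.

0.1812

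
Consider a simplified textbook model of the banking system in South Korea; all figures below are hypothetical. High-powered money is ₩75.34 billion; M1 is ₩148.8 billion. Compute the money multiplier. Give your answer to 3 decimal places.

The money multiplier is m = M / MB = 148.8 / 75.34 ≈ 1.97505.

1.975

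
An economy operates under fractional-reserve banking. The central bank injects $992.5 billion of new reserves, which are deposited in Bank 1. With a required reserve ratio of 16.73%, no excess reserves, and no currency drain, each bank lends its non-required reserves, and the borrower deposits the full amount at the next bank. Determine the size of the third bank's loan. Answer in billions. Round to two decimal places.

Each bank lends a fraction (1 − rr) = 0.8327 of the deposit it receives, so Bank 3 receives 992.5·0.8327^2 and lends 992.5·0.8327^3 ≈ 573.0549 billion.

$573.05 billion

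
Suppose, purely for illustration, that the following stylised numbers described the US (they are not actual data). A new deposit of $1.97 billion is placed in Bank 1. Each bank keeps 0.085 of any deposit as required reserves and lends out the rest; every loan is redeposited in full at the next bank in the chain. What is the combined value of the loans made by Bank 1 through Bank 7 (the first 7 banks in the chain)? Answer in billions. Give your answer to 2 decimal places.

Bank i lends (1 − rr)^i of the original deposit: Bank 1 lends 1.97·0.9150 ≈ 1.8026, Bank 2 lends 1.97·0.9150² ≈ 1.6493, and so on.
Summing a geometric series: total = 1.97·[0.9150·(1 − 0.9150^7) / (1 − 0.9150)] ≈ 9.8193 billion.

$9.82 billion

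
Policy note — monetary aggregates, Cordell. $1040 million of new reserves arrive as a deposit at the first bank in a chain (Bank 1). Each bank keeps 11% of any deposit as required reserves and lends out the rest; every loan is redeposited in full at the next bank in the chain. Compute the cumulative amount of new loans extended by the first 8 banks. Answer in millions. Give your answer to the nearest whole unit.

Bank i lends (1 − rr)^i of the original deposit: Bank 1 lends 1040·0.8900 = 925.6000, Bank 2 lends 1040·0.8900² = 823.7840, and so on.
Summing a geometric series: total = 1040·[0.8900·(1 − 0.8900^8) / (1 − 0.8900)] ≈ 5102.0849 million.

$5102 million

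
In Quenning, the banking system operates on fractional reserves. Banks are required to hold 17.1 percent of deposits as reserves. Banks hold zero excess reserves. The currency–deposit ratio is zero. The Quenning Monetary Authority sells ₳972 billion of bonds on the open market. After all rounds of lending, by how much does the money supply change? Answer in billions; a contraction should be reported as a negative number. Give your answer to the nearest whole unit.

The simple money multiplier is m = 1/rr = 1/0.171 ≈ 5.8480.
An open-market sale reduces the monetary base by 972 billion, so ΔM = m × ΔMB = 5.8480 × (−972) = -5684.256 billion.

-5684 billion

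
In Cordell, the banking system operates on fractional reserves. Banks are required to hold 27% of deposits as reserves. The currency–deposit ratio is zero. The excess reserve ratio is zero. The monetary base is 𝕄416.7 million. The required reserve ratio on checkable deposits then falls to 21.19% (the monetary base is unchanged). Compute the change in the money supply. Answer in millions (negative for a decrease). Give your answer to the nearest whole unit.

Initially m₁ = 1 / (0.27) ≈ 3.7037, so M₁ = 3.7037 × 416.7 ≈ 1543.3318 million.
After the change m₂ = 1 / (0.2119) ≈ 4.7192, so M₂ = 4.7192 × 416.7 ≈ 1966.4906 million.
ΔM = M₂ − M₁ = 1966.4906 − 1543.3318 = 423.1588 million.

𝕄423 million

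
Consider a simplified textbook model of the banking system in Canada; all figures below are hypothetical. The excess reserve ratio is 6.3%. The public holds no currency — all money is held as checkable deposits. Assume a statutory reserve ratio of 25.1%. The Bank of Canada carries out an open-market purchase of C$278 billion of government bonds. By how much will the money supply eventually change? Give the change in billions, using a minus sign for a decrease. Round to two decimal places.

C$885.35 billion

The money multiplier is m = 1 / (rr + e) = 1 / (0.251 + 0.063) ≈ 3.184713.
The purchase adds 278 billion of base, so ΔM = m × ΔMB = 3.184713 × (+278) ≈ 885.3502 billion.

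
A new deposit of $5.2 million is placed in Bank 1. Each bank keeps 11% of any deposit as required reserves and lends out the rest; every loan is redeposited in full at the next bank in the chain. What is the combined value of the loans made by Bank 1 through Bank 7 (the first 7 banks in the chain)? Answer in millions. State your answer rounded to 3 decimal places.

$23.463 million

Bank i lends (1 − rr)^i of the original deposit: Bank 1 lends 5.2·0.8900 = 4.6280, Bank 2 lends 5.2·0.8900² ≈ 4.1189, and so on.
Summing a geometric series: total = 5.2·[0.8900·(1 − 0.8900^7) / (1 − 0.8900)] ≈ 23.4634 million.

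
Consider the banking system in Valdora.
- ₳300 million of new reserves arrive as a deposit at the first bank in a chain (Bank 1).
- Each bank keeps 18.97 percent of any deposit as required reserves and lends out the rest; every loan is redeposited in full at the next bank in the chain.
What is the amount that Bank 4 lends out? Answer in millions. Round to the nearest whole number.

₳129 million

Each bank lends a fraction (1 − rr) = 0.8103 of the deposit it receives, so Bank 4 receives 300·0.8103^3 and lends 300·0.8103^4 ≈ 129.3316 million.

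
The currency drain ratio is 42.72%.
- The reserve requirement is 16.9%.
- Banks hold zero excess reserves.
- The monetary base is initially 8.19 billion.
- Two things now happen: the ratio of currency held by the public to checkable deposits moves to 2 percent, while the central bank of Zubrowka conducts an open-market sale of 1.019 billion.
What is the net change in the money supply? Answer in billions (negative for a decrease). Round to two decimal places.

19.10 billion

Before: m₁ = (1 + 0.4272) / (0.169 + 0.4272) ≈ 2.3938, MB₁ = 8.19, so M₁ = 2.3938 × 8.19 ≈ 19.6052 billion.
After: m₂ = (1 + 0.02) / (0.169 + 0.02) ≈ 5.3968, MB₂ = 8.19 − 1.019 = 7.171, so M₂ = 5.3968 × 7.171 ≈ 38.7005 billion.
ΔM = M₂ − M₁ = 38.7005 − 19.6052 = 19.0953 billion.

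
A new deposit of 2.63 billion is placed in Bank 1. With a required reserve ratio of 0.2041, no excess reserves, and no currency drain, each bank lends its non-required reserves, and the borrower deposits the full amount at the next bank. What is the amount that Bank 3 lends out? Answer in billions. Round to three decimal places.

1.326 billion

Each bank lends a fraction (1 − rr) = 0.7959 of the deposit it receives, so Bank 3 receives 2.63·0.7959^2 and lends 2.63·0.7959^3 ≈ 1.3260 billion.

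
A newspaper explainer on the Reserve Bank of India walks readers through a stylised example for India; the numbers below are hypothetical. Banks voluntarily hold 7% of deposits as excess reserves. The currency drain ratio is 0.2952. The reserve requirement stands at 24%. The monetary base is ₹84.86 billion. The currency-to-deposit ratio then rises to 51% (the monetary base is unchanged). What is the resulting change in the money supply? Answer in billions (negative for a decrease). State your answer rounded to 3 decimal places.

-25.344 billion

Initially m₁ = (1 + 0.2952) / (0.24 + 0.07 + 0.2952) ≈ 2.140119, so M₁ = 2.140119 × 84.86 ≈ 181.6105 billion.
After the change m₂ = (1 + 0.51) / (0.24 + 0.07 + 0.51) ≈ 1.841463, so M₂ = 1.841463 × 84.86 ≈ 156.2666 billion.
ΔM = M₂ − M₁ = 156.2666 − 181.6105 = -25.3439 billion.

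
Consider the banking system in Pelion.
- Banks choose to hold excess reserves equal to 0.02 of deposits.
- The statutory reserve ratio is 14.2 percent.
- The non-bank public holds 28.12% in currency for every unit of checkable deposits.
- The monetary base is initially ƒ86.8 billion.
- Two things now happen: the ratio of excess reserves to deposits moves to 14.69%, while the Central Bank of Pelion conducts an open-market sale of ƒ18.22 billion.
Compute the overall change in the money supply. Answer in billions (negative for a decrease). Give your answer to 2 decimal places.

Before: m₁ = (1 + 0.2812) / (0.142 + 0.02 + 0.2812) ≈ 2.89079, MB₁ = 86.8, so M₁ = 2.89079 × 86.8 ≈ 250.9206 billion.
After: m₂ = (1 + 0.2812) / (0.142 + 0.1469 + 0.2812) ≈ 2.24733, MB₂ = 86.8 − 18.22 = 68.58, so M₂ = 2.24733 × 68.58 ≈ 154.1219 billion.
ΔM = M₂ − M₁ = 154.1219 − 250.9206 = -96.7987 billion.

-96.80 billion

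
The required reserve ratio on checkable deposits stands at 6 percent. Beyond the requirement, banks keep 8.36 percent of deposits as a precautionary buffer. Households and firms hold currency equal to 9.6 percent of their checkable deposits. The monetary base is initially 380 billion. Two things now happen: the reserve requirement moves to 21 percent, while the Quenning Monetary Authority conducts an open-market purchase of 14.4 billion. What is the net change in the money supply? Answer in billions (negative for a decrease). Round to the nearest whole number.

-629 billion

Before: m₁ = (1 + 0.096) / (0.06 + 0.0836 + 0.096) ≈ 4.5743, MB₁ = 380, so M₁ = 4.5743 × 380 = 1738.234 billion.
After: m₂ = (1 + 0.096) / (0.21 + 0.0836 + 0.096) ≈ 2.8131, MB₂ = 380 + 14.4 = 394.4, so M₂ = 2.8131 × 394.4 ≈ 1109.4866 billion.
ΔM = M₂ − M₁ = 1109.4866 − 1738.234 = -628.7474 billion.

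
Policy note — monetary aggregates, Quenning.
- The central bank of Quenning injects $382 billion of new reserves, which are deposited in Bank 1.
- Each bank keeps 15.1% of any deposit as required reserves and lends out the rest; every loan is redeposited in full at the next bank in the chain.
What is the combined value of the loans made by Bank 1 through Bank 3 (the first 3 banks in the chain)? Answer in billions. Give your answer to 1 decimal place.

$833.4 billion

Bank i lends (1 − rr)^i of the original deposit: Bank 1 lends 382·0.8490 = 324.3180, Bank 2 lends 382·0.8490² ≈ 275.3460, and so on.
Summing a geometric series: total = 382·[0.8490·(1 − 0.8490^3) / (1 − 0.8490)] ≈ 833.4327 billion.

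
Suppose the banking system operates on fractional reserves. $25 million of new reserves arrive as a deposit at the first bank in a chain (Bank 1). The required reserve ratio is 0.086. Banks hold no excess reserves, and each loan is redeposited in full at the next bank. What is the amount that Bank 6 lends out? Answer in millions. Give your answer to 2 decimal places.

Each bank lends a fraction (1 − rr) = 0.9140 of the deposit it receives, so Bank 6 receives 25·0.9140^5 and lends 25·0.9140^6 ≈ 14.5753 million.

$14.58 million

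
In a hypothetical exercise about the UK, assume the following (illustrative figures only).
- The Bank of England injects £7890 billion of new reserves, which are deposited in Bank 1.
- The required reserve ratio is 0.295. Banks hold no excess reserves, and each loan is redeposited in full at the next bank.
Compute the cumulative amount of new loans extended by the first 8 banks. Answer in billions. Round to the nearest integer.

£17705 billion

Bank i lends (1 − rr)^i of the original deposit: Bank 1 lends 7890·0.7050 = 5562.4500, Bank 2 lends 7890·0.7050² ≈ 3921.5273, and so on.
Summing a geometric series: total = 7890·[0.7050·(1 − 0.7050^8) / (1 − 0.7050)] ≈ 17705.0762 billion.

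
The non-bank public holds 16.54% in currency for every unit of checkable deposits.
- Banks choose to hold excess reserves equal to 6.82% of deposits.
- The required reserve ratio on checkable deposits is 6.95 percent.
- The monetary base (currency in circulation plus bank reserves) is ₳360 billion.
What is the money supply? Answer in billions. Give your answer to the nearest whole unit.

₳1384 billion

The money multiplier is m = (1 + c) / (rr + e + c) = (1 + 0.1654) / (0.0695 + 0.0682 + 0.1654) ≈ 3.8449.
So M = m × MB = 3.8449 × 360 = 1384.164 billion.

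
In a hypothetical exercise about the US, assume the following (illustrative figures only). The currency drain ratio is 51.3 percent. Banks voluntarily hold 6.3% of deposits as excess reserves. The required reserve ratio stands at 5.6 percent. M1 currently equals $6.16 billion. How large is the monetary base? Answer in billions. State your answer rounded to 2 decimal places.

$2.57 billion

The money multiplier is m = (1 + c) / (rr + e + c) = (1 + 0.513) / (0.056 + 0.063 + 0.513) ≈ 2.3940.
MB = M / m = 6.16 / 2.3940 ≈ 2.5731 billion.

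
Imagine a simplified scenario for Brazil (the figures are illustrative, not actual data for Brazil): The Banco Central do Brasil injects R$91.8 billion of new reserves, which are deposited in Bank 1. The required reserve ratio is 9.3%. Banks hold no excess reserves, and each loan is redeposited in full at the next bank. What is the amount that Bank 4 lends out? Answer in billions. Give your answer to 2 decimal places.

R$62.13 billion

Each bank lends a fraction (1 − rr) = 0.9070 of the deposit it receives, so Bank 4 receives 91.8·0.9070^3 and lends 91.8·0.9070^4 ≈ 62.1258 billion.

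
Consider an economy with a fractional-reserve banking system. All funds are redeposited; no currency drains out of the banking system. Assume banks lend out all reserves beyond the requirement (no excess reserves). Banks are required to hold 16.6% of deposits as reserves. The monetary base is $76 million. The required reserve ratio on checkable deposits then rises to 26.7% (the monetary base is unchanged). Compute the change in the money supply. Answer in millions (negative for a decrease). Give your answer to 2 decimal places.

Initially m₁ = 1 / (0.166) ≈ 6.02410, so M₁ = 6.02410 × 76 = 457.8316 million.
After the change m₂ = 1 / (0.267) ≈ 3.74532, so M₂ = 3.74532 × 76 ≈ 284.6443 million.
ΔM = M₂ − M₁ = 284.6443 − 457.8316 = -173.1873 million.

-173.19 million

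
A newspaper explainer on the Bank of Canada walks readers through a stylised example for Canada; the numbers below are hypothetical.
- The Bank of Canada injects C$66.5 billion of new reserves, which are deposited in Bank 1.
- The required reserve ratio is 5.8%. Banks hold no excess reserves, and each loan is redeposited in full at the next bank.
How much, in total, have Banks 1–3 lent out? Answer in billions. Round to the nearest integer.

C$177 billion

Bank i lends (1 − rr)^i of the original deposit: Bank 1 lends 66.5·0.9420 = 62.6430, Bank 2 lends 66.5·0.9420² ≈ 59.0097, and so on.
Summing a geometric series: total = 66.5·[0.9420·(1 − 0.9420^3) / (1 − 0.9420)] ≈ 177.2398 billion.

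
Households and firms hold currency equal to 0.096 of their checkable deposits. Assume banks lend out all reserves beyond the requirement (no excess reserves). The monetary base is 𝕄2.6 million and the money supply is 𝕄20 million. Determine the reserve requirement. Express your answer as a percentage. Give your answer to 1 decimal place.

4.6%

Using m = M/MB = 20/2.6 ≈ 7.692308. Since m = (1 + c)/(c + rr + e), the denominator satisfies c + rr + e = (1 + c)/m = (1 + 0.096) / 7.692308 ≈ 0.142480.
With c = 0.096 and e = 0, the reserve requirement is 0.142480 − 0.096 − 0 = 0.04648.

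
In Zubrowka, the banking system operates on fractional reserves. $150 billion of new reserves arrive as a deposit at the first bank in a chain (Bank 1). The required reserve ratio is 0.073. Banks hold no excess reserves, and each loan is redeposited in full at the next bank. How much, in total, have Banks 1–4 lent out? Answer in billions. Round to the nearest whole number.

Bank i lends (1 − rr)^i of the original deposit: Bank 1 lends 150·0.9270 = 139.0500, Bank 2 lends 150·0.9270² ≈ 128.8994, and so on.
Summing a geometric series: total = 150·[0.9270·(1 − 0.9270^4) / (1 − 0.9270)] ≈ 498.2060 billion.

$498 billion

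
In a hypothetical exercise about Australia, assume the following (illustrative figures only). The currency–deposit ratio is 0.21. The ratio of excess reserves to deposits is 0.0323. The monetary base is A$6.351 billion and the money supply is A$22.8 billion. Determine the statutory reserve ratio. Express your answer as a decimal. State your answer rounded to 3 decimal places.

Using m = M/MB = 22.8/6.351 ≈ 3.589986. Since m = (1 + c)/(c + rr + e), the denominator satisfies c + rr + e = (1 + c)/m = (1 + 0.21) / 3.589986 ≈ 0.337049.
With c = 0.21 and e = 0.0323, the statutory reserve ratio is 0.337049 − 0.21 − 0.0323 = 0.094749.

0.095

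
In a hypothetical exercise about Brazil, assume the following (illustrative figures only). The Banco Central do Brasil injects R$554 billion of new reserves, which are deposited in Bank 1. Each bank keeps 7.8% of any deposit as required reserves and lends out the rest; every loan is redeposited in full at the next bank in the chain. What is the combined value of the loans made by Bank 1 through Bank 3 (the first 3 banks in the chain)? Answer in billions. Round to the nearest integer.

Bank i lends (1 − rr)^i of the original deposit: Bank 1 lends 554·0.9220 = 510.7880, Bank 2 lends 554·0.9220² ≈ 470.9465, and so on.
Summing a geometric series: total = 554·[0.9220·(1 − 0.9220^3) / (1 − 0.9220)] ≈ 1415.9472 billion.

R$1416 billion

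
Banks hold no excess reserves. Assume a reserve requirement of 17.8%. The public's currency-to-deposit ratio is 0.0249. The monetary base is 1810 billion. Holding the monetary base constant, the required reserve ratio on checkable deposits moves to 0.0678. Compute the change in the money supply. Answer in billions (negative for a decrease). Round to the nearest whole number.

Initially m₁ = (1 + 0.0249) / (0.178 + 0.0249) ≈ 5.05126, so M₁ = 5.05126 × 1810 = 9142.7806 billion.
After the change m₂ = (1 + 0.0249) / (0.0678 + 0.0249) ≈ 11.05609, so M₂ = 11.05609 × 1810 = 20011.5229 billion.
ΔM = M₂ − M₁ = 20011.5229 − 9142.7806 = 10868.7423 billion.

10869 billion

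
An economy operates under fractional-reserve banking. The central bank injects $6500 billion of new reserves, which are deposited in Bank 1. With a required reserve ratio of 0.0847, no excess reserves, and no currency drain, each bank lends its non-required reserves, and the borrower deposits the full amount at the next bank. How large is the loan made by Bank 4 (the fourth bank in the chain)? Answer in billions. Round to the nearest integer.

Each bank lends a fraction (1 − rr) = 0.9153 of the deposit it receives, so Bank 4 receives 6500·0.9153^3 and lends 6500·0.9153^4 ≈ 4562.1253 billion.

$4562 billion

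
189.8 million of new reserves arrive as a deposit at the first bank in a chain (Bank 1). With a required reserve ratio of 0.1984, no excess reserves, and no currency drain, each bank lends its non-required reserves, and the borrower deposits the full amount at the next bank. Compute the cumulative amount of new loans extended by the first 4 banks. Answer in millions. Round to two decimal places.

Bank i lends (1 − rr)^i of the original deposit: Bank 1 lends 189.8·0.8016 ≈ 152.1437, Bank 2 lends 189.8·0.8016² ≈ 121.9584, and so on.
Summing a geometric series: total = 189.8·[0.8016·(1 − 0.8016^4) / (1 − 0.8016)] ≈ 450.2298 million.

450.23 million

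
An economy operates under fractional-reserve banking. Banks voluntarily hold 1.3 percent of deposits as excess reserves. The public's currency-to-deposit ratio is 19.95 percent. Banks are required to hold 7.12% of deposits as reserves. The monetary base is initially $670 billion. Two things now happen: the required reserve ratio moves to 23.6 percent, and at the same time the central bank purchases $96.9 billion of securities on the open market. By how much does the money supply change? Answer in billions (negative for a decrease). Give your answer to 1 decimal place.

-781.7 billion

Before: m₁ = (1 + 0.1995) / (0.0712 + 0.013 + 0.1995) ≈ 4.22806, MB₁ = 670, so M₁ = 4.22806 × 670 = 2832.8002 billion.
After: m₂ = (1 + 0.1995) / (0.236 + 0.013 + 0.1995) ≈ 2.67447, MB₂ = 670 + 96.9 = 766.9, so M₂ = 2.67447 × 766.9 ≈ 2051.051 billion.
ΔM = M₂ − M₁ = 2051.051 − 2832.8002 = -781.7492 billion.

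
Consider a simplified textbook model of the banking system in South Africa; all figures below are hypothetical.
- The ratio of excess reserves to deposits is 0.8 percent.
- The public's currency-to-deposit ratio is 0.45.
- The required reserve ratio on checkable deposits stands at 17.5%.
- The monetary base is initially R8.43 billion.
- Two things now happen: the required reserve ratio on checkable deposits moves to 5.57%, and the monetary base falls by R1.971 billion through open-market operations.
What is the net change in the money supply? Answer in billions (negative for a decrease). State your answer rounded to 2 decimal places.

Before: m₁ = (1 + 0.45) / (0.175 + 0.008 + 0.45) ≈ 2.2907, MB₁ = 8.43, so M₁ = 2.2907 × 8.43 ≈ 19.3106 billion.
After: m₂ = (1 + 0.45) / (0.0557 + 0.008 + 0.45) ≈ 2.8227, MB₂ = 8.43 − 1.971 = 6.459, so M₂ = 2.8227 × 6.459 ≈ 18.2318 billion.
ΔM = M₂ − M₁ = 18.2318 − 19.3106 = -1.0788 billion.

-1.08 billion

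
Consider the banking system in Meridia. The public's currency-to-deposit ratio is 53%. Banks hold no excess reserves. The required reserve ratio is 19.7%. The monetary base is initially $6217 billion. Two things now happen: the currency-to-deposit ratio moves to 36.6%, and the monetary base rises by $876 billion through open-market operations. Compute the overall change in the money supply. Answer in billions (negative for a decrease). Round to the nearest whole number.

$4126 billion

Before: m₁ = (1 + 0.53) / (0.197 + 0.53) ≈ 2.10454, MB₁ = 6217, so M₁ = 2.10454 × 6217 ≈ 13083.9252 billion.
After: m₂ = (1 + 0.366) / (0.197 + 0.366) ≈ 2.42629, MB₂ = 6217 + 876 = 7093, so M₂ = 2.42629 × 7093 ≈ 17209.675 billion.
ΔM = M₂ − M₁ = 17209.675 − 13083.9252 = 4125.7498 billion.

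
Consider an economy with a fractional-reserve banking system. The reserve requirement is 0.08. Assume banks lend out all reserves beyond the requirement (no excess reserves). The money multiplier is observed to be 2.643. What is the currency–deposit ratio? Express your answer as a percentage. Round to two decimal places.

Using m = 2.643. From m = (1 + c)/(c + rr + e), rearranging gives 1 + c = m·(c + rr + e), so c·(1 − m) = m·(rr + e) − 1.
Hence c = [m·(rr + e) − 1]/(1 − m) = [2.643 × (0.08 + 0) − 1] / (1 − 2.643) ≈ 0.479951.

48.00%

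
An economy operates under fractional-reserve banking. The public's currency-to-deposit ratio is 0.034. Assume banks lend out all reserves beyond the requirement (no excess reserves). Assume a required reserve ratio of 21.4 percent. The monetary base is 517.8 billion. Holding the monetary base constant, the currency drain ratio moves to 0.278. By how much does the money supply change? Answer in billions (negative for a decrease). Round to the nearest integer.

-814 billion

Initially m₁ = (1 + 0.034) / (0.214 + 0.034) ≈ 4.1694, so M₁ = 4.1694 × 517.8 ≈ 2158.9153 billion.
After the change m₂ = (1 + 0.278) / (0.214 + 0.278) ≈ 2.5976, so M₂ = 2.5976 × 517.8 ≈ 1345.0373 billion.
ΔM = M₂ − M₁ = 1345.0373 − 2158.9153 = -813.878 billion.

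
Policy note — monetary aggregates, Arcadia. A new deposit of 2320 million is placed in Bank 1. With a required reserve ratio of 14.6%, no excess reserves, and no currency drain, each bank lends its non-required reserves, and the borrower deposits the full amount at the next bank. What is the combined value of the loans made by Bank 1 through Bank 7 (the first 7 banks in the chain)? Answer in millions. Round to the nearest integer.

9075 million

Bank i lends (1 − rr)^i of the original deposit: Bank 1 lends 2320·0.8540 = 1981.2800, Bank 2 lends 2320·0.8540² ≈ 1692.0131, and so on.
Summing a geometric series: total = 2320·[0.8540·(1 − 0.8540^7) / (1 − 0.8540)] ≈ 9074.7030 million.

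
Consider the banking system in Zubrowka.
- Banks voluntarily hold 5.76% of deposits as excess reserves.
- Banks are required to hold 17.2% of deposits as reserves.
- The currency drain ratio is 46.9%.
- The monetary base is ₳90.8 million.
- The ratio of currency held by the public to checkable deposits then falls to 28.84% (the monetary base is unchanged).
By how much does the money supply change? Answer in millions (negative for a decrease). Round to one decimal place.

₳34.9 million

Initially m₁ = (1 + 0.469) / (0.172 + 0.0576 + 0.469) ≈ 2.1028, so M₁ = 2.1028 × 90.8 ≈ 190.9342 million.
After the change m₂ = (1 + 0.2884) / (0.172 + 0.0576 + 0.2884) ≈ 2.4873, so M₂ = 2.4873 × 90.8 ≈ 225.8468 million.
ΔM = M₂ − M₁ = 225.8468 − 190.9342 = 34.9126 million.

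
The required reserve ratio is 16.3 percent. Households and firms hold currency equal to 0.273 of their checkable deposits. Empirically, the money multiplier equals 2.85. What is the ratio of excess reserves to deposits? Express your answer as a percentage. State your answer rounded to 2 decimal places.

Using m = 2.85. Since m = (1 + c)/(c + rr + e), the denominator satisfies c + rr + e = (1 + c)/m = (1 + 0.273) / 2.85 ≈ 0.446667.
With c = 0.273 and rr = 0.163, the ratio of excess reserves to deposits is 0.446667 − 0.273 − 0.163 = 0.010667.

1.07%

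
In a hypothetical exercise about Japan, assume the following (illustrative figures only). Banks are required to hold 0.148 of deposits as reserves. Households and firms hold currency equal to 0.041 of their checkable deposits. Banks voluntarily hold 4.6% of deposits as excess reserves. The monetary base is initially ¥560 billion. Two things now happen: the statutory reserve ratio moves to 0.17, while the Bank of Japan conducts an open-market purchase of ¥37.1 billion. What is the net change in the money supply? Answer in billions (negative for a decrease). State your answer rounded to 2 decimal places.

Before: m₁ = (1 + 0.041) / (0.148 + 0.046 + 0.041) ≈ 4.429787, MB₁ = 560, so M₁ = 4.429787 × 560 ≈ 2480.6807 billion.
After: m₂ = (1 + 0.041) / (0.17 + 0.046 + 0.041) ≈ 4.050584, MB₂ = 560 + 37.1 = 597.1, so M₂ = 4.050584 × 597.1 ≈ 2418.6037 billion.
ΔM = M₂ − M₁ = 2418.6037 − 2480.6807 = -62.077 billion.

-62.08 billion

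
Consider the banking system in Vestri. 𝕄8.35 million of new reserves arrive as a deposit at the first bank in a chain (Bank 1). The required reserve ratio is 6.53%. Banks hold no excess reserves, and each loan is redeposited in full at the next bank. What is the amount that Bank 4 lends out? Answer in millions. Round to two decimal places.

𝕄6.37 million

Each bank lends a fraction (1 − rr) = 0.9347 of the deposit it receives, so Bank 4 receives 8.35·0.9347^3 and lends 8.35·0.9347^4 ≈ 6.3735 million.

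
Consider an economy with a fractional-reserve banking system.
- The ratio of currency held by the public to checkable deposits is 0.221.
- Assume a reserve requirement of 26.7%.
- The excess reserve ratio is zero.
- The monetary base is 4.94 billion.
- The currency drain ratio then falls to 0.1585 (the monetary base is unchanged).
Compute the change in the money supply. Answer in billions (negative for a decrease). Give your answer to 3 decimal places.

Initially m₁ = (1 + 0.221) / (0.267 + 0.221) ≈ 2.50205, so M₁ = 2.50205 × 4.94 ≈ 12.3601 billion.
After the change m₂ = (1 + 0.1585) / (0.267 + 0.1585) ≈ 2.72268, so M₂ = 2.72268 × 4.94 ≈ 13.45 billion.
ΔM = M₂ − M₁ = 13.45 − 12.3601 = 1.0899 billion.

1.090 billion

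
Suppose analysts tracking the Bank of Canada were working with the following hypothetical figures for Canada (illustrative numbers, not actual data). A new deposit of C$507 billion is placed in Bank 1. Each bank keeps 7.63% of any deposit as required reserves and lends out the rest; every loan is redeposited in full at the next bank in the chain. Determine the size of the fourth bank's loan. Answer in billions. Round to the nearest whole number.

C$369 billion

Each bank lends a fraction (1 − rr) = 0.9237 of the deposit it receives, so Bank 4 receives 507·0.9237^3 and lends 507·0.9237^4 ≈ 369.0895 billion.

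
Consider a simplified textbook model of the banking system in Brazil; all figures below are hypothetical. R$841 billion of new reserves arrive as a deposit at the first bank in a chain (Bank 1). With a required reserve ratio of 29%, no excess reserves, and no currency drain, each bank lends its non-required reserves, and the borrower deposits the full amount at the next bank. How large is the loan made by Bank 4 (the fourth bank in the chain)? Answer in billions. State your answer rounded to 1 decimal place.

R$213.7 billion

Each bank lends a fraction (1 − rr) = 0.7100 of the deposit it receives, so Bank 4 receives 841·0.7100^3 and lends 841·0.7100^4 ≈ 213.7122 billion.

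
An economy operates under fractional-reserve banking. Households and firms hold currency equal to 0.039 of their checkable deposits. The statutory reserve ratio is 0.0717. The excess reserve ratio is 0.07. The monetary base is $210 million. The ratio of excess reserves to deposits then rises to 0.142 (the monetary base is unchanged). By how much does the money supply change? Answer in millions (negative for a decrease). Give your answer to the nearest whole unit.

-344 million

Initially m₁ = (1 + 0.039) / (0.0717 + 0.07 + 0.039) ≈ 5.7499, so M₁ = 5.7499 × 210 = 1207.479 million.
After the change m₂ = (1 + 0.039) / (0.0717 + 0.142 + 0.039) ≈ 4.1116, so M₂ = 4.1116 × 210 = 863.436 million.
ΔM = M₂ − M₁ = 863.436 − 1207.479 = -344.043 million.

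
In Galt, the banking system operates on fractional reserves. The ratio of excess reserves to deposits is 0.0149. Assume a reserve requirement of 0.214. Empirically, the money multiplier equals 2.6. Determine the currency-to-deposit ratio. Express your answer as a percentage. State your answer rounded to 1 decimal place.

Using m = 2.6. From m = (1 + c)/(c + rr + e), rearranging gives 1 + c = m·(c + rr + e), so c·(1 − m) = m·(rr + e) − 1.
Hence c = [m·(rr + e) − 1]/(1 − m) = [2.6 × (0.214 + 0.0149) − 1] / (1 − 2.6) ≈ 0.253037.

25.3%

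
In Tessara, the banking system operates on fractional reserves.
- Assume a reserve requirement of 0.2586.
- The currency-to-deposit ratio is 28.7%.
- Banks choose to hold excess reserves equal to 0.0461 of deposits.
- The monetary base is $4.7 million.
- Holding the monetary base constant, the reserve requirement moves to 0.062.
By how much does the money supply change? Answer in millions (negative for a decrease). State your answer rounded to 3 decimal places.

Initially m₁ = (1 + 0.287) / (0.2586 + 0.0461 + 0.287) ≈ 2.17509, so M₁ = 2.17509 × 4.7 ≈ 10.2229 million.
After the change m₂ = (1 + 0.287) / (0.062 + 0.0461 + 0.287) ≈ 3.25740, so M₂ = 3.25740 × 4.7 ≈ 15.3098 million.
ΔM = M₂ − M₁ = 15.3098 − 10.2229 = 5.0869 million.

$5.087 million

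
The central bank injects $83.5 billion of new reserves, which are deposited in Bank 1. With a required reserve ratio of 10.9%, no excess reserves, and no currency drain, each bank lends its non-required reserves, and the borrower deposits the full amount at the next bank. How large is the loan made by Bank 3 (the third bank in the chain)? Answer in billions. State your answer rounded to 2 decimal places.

$59.06 billion

Each bank lends a fraction (1 − rr) = 0.8910 of the deposit it receives, so Bank 3 receives 83.5·0.8910^2 and lends 83.5·0.8910^3 ≈ 59.0636 billion.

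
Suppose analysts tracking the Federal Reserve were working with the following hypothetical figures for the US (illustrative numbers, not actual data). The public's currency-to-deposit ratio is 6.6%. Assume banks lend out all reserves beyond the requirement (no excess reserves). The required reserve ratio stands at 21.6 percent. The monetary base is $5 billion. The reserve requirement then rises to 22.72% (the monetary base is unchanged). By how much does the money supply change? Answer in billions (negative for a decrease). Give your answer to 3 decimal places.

Initially m₁ = (1 + 0.066) / (0.216 + 0.066) ≈ 3.78014, so M₁ = 3.78014 × 5 = 18.9007 billion.
After the change m₂ = (1 + 0.066) / (0.2272 + 0.066) ≈ 3.63574, so M₂ = 3.63574 × 5 = 18.1787 billion.
ΔM = M₂ − M₁ = 18.1787 − 18.9007 = -0.722 billion.

-0.722 billion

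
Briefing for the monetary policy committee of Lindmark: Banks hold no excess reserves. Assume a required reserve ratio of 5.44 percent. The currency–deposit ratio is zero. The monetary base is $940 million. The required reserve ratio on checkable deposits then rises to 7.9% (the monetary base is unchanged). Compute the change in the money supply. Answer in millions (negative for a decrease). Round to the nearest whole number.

Initially m₁ = 1 / (0.0544) ≈ 18.3824, so M₁ = 18.3824 × 940 = 17279.456 million.
After the change m₂ = 1 / (0.079) ≈ 12.6582, so M₂ = 12.6582 × 940 = 11898.708 million.
ΔM = M₂ − M₁ = 11898.708 − 17279.456 = -5380.748 million.

-5381 million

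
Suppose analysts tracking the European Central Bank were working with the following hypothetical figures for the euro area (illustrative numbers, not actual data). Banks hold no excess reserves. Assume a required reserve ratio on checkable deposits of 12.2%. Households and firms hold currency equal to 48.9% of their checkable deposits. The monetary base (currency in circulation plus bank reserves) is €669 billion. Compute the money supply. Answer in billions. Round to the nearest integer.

€1630 billion

The money multiplier is m = (1 + c) / (rr + c) = (1 + 0.489) / (0.122 + 0.489) ≈ 2.4370.
So M = m × MB = 2.4370 × 669 = 1630.353 billion.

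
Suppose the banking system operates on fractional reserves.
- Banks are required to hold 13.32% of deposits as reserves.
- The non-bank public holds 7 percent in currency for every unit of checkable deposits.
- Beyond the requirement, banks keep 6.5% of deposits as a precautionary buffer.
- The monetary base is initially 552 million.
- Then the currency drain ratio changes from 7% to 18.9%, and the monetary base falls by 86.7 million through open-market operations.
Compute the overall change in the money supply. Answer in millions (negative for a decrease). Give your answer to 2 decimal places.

Before: m₁ = (1 + 0.07) / (0.1332 + 0.065 + 0.07) ≈ 3.989560, MB₁ = 552, so M₁ = 3.989560 × 552 ≈ 2202.2371 million.
After: m₂ = (1 + 0.189) / (0.1332 + 0.065 + 0.189) ≈ 3.070764, MB₂ = 552 − 86.7 = 465.3, so M₂ = 3.070764 × 465.3 ≈ 1428.8265 million.
ΔM = M₂ − M₁ = 1428.8265 − 2202.2371 = -773.4106 million.

-773.41 million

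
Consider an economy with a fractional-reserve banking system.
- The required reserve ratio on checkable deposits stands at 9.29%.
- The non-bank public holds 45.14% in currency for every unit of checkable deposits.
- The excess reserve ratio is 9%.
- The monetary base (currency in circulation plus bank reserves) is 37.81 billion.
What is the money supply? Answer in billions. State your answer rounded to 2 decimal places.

The money multiplier is m = (1 + c) / (rr + e + c) = (1 + 0.4514) / (0.0929 + 0.09 + 0.4514) ≈ 2.28819.
So M = m × MB = 2.28819 × 37.81 ≈ 86.5165 billion.

86.52 billion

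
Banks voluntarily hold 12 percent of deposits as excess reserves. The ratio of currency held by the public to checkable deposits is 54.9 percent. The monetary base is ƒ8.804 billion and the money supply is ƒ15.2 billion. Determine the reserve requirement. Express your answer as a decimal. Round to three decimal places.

0.228

Using m = M/MB = 15.2/8.804 ≈ 1.726488. Since m = (1 + c)/(c + rr + e), the denominator satisfies c + rr + e = (1 + c)/m = (1 + 0.549) / 1.726488 ≈ 0.897197.
With c = 0.549 and e = 0.12, the reserve requirement is 0.897197 − 0.549 − 0.12 = 0.228197.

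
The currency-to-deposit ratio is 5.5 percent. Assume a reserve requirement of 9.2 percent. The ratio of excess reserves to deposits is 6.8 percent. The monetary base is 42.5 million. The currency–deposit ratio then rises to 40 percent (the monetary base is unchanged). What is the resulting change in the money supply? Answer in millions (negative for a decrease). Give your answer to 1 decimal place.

Initially m₁ = (1 + 0.055) / (0.092 + 0.068 + 0.055) ≈ 4.9070, so M₁ = 4.9070 × 42.5 = 208.5475 million.
After the change m₂ = (1 + 0.4) / (0.092 + 0.068 + 0.4) = 2.5, so M₂ = 2.5 × 42.5 = 106.25 million.
ΔM = M₂ − M₁ = 106.25 − 208.5475 = -102.2975 million.

-102.3 million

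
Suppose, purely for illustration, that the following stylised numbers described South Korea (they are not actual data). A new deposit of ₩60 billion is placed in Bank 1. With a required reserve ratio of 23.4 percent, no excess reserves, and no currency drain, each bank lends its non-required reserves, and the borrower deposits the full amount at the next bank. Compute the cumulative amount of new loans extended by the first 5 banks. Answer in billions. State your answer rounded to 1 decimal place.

Bank i lends (1 − rr)^i of the original deposit: Bank 1 lends 60·0.7660 = 45.9600, Bank 2 lends 60·0.7660² ≈ 35.2054, and so on.
Summing a geometric series: total = 60·[0.7660·(1 − 0.7660^5) / (1 − 0.7660)] ≈ 144.6129 billion.

₩144.6 billion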